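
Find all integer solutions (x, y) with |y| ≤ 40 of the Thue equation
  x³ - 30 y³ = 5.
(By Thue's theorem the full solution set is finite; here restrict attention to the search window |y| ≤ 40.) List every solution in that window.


The equation is x³ - 30y³ = 5. For fixed y, x³ = 30·y³ + 5, so a solution requires the RHS to be a perfect cube.
Strategy: iterate y from -40 to 40, compute RHS = 30·y³ + 5, and check whether it is a (positive or negative) perfect cube.
Check small values of y:
  y = 0: RHS = 5 is not a perfect cube.
  y = 1: RHS = 35 is not a perfect cube.
  y = -1: RHS = -25 is not a perfect cube.
  y = 2: RHS = 245 is not a perfect cube.
  y = -2: RHS = -235 is not a perfect cube.
  y = 3: RHS = 815 is not a perfect cube.
  y = -3: RHS = -805 is not a perfect cube.
Continuing the search up to |y| = 40 finds no solutions either.
No (x, y) in the scanned range satisfies the equation.

No integer solutions with |y| ≤ 40.


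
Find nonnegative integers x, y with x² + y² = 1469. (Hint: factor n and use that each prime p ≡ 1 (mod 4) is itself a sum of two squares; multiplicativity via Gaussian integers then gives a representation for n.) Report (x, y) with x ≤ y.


Step 1: Factor n = 1469 = 13 · 113.
Step 2: Check the mod-4 condition on each prime factor: 13 ≡ 1 (mod 4), exponent 1; 113 ≡ 1 (mod 4), exponent 1.
All primes ≡ 3 (mod 4) appear to even exponent (or don't appear), so by the two-squares theorem n IS expressible as a sum of two squares.
Step 3: Build a representation. Here n = 13 · 113 is a product of primes ≡ 1 (mod 4). Each prime p ≡ 1 (mod 4) is itself a sum of two squares; find a² by testing p − a² for a perfect square:
  13: 13 − 1² = 12, 13 − 2² = 9 = 3² ⇒ 13 = 2² + 3².
  113: 113 − 1² = 112, 113 − 2² = 109, 113 − 3² = 104, 113 − 4² = 97, 113 − 5² = 88, 113 − 6² = 77, 113 − 7² = 64 = 8² ⇒ 113 = 7² + 8².
  Combine using the Brahmagupta–Fibonacci identity (a² + b²)(c² + d²) = (ac − bd)² + (ad + bc)² = (ac + bd)² + (ad − bc)²:
  13 · 113 = 1469: from (2² + 3²)(7² + 8²), take (2·7 − 3·8, 2·8 + 3·7) = (14 − 24, 16 + 21) = (-10, 37); dropping signs (only squares matter) gives (10, 37); check 10² + 37² = 100 + 1369 = 1469 ✓.
Step 4: Order so x ≤ y and verify: 10² + 37² = 100 + 1369 = 1469 = n. ✓

n = 1469 = 10² + 37² (one valid representation with x ≤ y).


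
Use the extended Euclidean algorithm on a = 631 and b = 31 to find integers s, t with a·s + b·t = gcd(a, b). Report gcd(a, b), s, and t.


Euclidean algorithm on (631, 31) — divide until remainder is 0:
  631 = 20 · 31 + 11
  31 = 2 · 11 + 9
  11 = 1 · 9 + 2
  9 = 4 · 2 + 1
  2 = 2 · 1 + 0
gcd(631, 31) = 1.
Track Bezout coefficients alongside the remainders: start with r₀ = 631 = a·1 + b·0 (s = 1, t = 0) and r₁ = 31 = a·0 + b·1 (s = 0, t = 1); each new remainder r_{k+1} = r_{k-1} − q_k·r_k inherits s_{k+1} = s_{k-1} − q_k·s_k, t_{k+1} = t_{k-1} − q_k·t_k, so r_k = a·s_k + b·t_k at every step:
  q = 20: r = 11, s = 1 − 20·0 = 1, t = 0 − 20·1 = -20  (check: 631·1 + 31·(-20) = 11)
  q = 2: r = 9, s = 0 − 2·1 = -2, t = 1 − 2·(-20) = 41  (check: 631·(-2) + 31·41 = 9)
  q = 1: r = 2, s = 1 − 1·(-2) = 3, t = -20 − 1·41 = -61  (check: 631·3 + 31·(-61) = 2)
  q = 4: r = 1, s = -2 − 4·3 = -14, t = 41 − 4·(-61) = 285  (check: 631·(-14) + 31·285 = 1)
The row with r = 1 (the gcd) gives the Bezout coefficients s = -14, t = 285.
Result: 631 · (-14) + 31 · (285) = 1.

gcd(631, 31) = 1; s = -14, t = 285 (check: 631·(-14) + 31·285 = 1).


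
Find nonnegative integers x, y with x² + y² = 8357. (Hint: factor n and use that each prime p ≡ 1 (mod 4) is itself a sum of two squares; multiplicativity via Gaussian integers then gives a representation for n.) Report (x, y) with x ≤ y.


Step 1: Factor n = 8357 = 61 · 137.
Step 2: Check the mod-4 condition on each prime factor: 61 ≡ 1 (mod 4), exponent 1; 137 ≡ 1 (mod 4), exponent 1.
All primes ≡ 3 (mod 4) appear to even exponent (or don't appear), so by the two-squares theorem n IS expressible as a sum of two squares.
Step 3: Build a representation. Here n = 61 · 137 is a product of primes ≡ 1 (mod 4). Each prime p ≡ 1 (mod 4) is itself a sum of two squares; find a² by testing p − a² for a perfect square:
  61: 61 − 1² = 60, 61 − 2² = 57, 61 − 3² = 52, 61 − 4² = 45, 61 − 5² = 36 = 6² ⇒ 61 = 5² + 6².
  137: 137 − 1² = 136, 137 − 2² = 133, 137 − 3² = 128, 137 − 4² = 121 = 11² ⇒ 137 = 4² + 11².
  Combine using the Brahmagupta–Fibonacci identity (a² + b²)(c² + d²) = (ac − bd)² + (ad + bc)² = (ac + bd)² + (ad − bc)²:
  61 · 137 = 8357: from (5² + 6²)(4² + 11²), take (5·4 − 6·11, 5·11 + 6·4) = (20 − 66, 55 + 24) = (-46, 79); dropping signs (only squares matter) gives (46, 79); check 46² + 79² = 2116 + 6241 = 8357 ✓.
Step 4: Order so x ≤ y and verify: 46² + 79² = 2116 + 6241 = 8357 = n. ✓

n = 8357 = 46² + 79² (one valid representation with x ≤ y).


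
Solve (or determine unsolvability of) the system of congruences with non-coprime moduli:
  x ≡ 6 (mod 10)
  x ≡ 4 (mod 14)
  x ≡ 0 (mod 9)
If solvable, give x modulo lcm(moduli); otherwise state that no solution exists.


Moduli 10, 14, 9 are not pairwise coprime, so CRT works modulo lcm(m_i) when all pairwise compatibility conditions hold.
Pairwise compatibility: gcd(m_i, m_j) must divide a_i - a_j for every pair.
Merge one congruence at a time:
  Start: x ≡ 6 (mod 10).
  Combine with x ≡ 4 (mod 14): gcd(10, 14) = 2; 4 - 6 = -2, which IS divisible by 2, so compatible.
    Write x = 6 + 10·t and substitute into x ≡ 4 (mod 14): 10·t ≡ 4 − 6 = -2 (mod 14).
    Divide the congruence (and modulus) by g = 2: 5·t ≡ -1 (mod 7).
    Reduce coefficients mod 7: 5·t ≡ 6 (mod 7).
    The inverse of 5 mod 7 is 3 (since 5·3 = 15 = 2·7 + 1), so t ≡ 3·6 = 18 ≡ 4 (mod 7).
    Then x = 6 + 10·4 = 46, valid modulo lcm(10, 14) = 70: x ≡ 46 (mod 70).
  Combine with x ≡ 0 (mod 9): gcd(70, 9) = 1; 0 - 46 = -46, which IS divisible by 1, so compatible.
    Write x = 46 + 70·t and substitute into x ≡ 0 (mod 9): 70·t ≡ 0 − 46 = -46 (mod 9).
    Reduce coefficients mod 9: 7·t ≡ 8 (mod 9).
    The inverse of 7 mod 9 is 4 (since 7·4 = 28 = 3·9 + 1), so t ≡ 4·8 = 32 ≡ 5 (mod 9).
    Then x = 46 + 70·5 = 396, valid modulo lcm(70, 9) = 630: x ≡ 396 (mod 630).
Verify: 396 mod 10 = 6, 396 mod 14 = 4, 396 mod 9 = 0.

x ≡ 396 (mod 630).


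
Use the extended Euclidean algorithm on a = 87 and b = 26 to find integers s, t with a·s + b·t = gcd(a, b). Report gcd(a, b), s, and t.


Euclidean algorithm on (87, 26) — divide until remainder is 0:
  87 = 3 · 26 + 9
  26 = 2 · 9 + 8
  9 = 1 · 8 + 1
  8 = 8 · 1 + 0
gcd(87, 26) = 1.
Track Bezout coefficients alongside the remainders: start with r₀ = 87 = a·1 + b·0 (s = 1, t = 0) and r₁ = 26 = a·0 + b·1 (s = 0, t = 1); each new remainder r_{k+1} = r_{k-1} − q_k·r_k inherits s_{k+1} = s_{k-1} − q_k·s_k, t_{k+1} = t_{k-1} − q_k·t_k, so r_k = a·s_k + b·t_k at every step:
  q = 3: r = 9, s = 1 − 3·0 = 1, t = 0 − 3·1 = -3  (check: 87·1 + 26·(-3) = 9)
  q = 2: r = 8, s = 0 − 2·1 = -2, t = 1 − 2·(-3) = 7  (check: 87·(-2) + 26·7 = 8)
  q = 1: r = 1, s = 1 − 1·(-2) = 3, t = -3 − 1·7 = -10  (check: 87·3 + 26·(-10) = 1)
The row with r = 1 (the gcd) gives the Bezout coefficients s = 3, t = -10.
Result: 87 · (3) + 26 · (-10) = 1.

gcd(87, 26) = 1; s = 3, t = -10 (check: 87·3 + 26·(-10) = 1).


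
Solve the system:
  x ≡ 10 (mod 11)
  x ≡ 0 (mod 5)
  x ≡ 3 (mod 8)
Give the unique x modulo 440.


Moduli 11, 5, 8 are pairwise coprime; by CRT there is a unique solution modulo M = 11 · 5 · 8 = 440.
Solve pairwise, accumulating the modulus:
  Start with x ≡ 10 (mod 11).
  Combine with x ≡ 0 (mod 5): since gcd(11, 5) = 1, we get a unique residue mod 55.
    Write x = 10 + 11·t and substitute into x ≡ 0 (mod 5): 11·t ≡ 0 − 10 = -10 (mod 5).
    Reduce coefficients mod 5: 1·t ≡ 0 (mod 5).
    So t ≡ 0 (mod 5).
    Then x = 10 + 11·0 = 10, valid modulo lcm(11, 5) = 55: x ≡ 10 (mod 55).
  Combine with x ≡ 3 (mod 8): since gcd(55, 8) = 1, we get a unique residue mod 440.
    Write x = 10 + 55·t and substitute into x ≡ 3 (mod 8): 55·t ≡ 3 − 10 = -7 (mod 8).
    Reduce coefficients mod 8: 7·t ≡ 1 (mod 8).
    The inverse of 7 mod 8 is 7 (since 7·7 = 49 = 6·8 + 1), so t ≡ 7·1 = 7 ≡ 7 (mod 8).
    Then x = 10 + 55·7 = 395, valid modulo lcm(55, 8) = 440: x ≡ 395 (mod 440).
Verify: 395 mod 11 = 10 ✓, 395 mod 5 = 0 ✓, 395 mod 8 = 3 ✓.

x ≡ 395 (mod 440).


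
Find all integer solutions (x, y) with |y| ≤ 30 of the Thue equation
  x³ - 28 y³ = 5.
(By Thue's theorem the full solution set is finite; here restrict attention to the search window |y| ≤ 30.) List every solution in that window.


The equation is x³ - 28y³ = 5. For fixed y, x³ = 28·y³ + 5, so a solution requires the RHS to be a perfect cube.
Strategy: iterate y from -30 to 30, compute RHS = 28·y³ + 5, and check whether it is a (positive or negative) perfect cube.
Check small values of y:
  y = 0: RHS = 5 is not a perfect cube.
  y = 1: RHS = 33 is not a perfect cube.
  y = -1: RHS = -23 is not a perfect cube.
  y = 2: RHS = 229 is not a perfect cube.
  y = -2: RHS = -219 is not a perfect cube.
  y = 3: RHS = 761 is not a perfect cube.
  y = -3: RHS = -751 is not a perfect cube.
Continuing the search up to |y| = 30 finds no solutions either.
No (x, y) in the scanned range satisfies the equation.

No integer solutions with |y| ≤ 30.


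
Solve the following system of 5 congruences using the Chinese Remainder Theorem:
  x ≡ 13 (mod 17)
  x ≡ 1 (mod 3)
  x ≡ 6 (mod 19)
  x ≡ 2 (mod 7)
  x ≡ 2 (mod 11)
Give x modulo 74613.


Product of moduli M = 17 · 3 · 19 · 7 · 11 = 74613.
Merge one congruence at a time:
  Start: x ≡ 13 (mod 17).
  Combine with x ≡ 1 (mod 3); new modulus lcm = 51.
    Write x = 13 + 17·t and substitute into x ≡ 1 (mod 3): 17·t ≡ 1 − 13 = -12 (mod 3).
    Reduce coefficients mod 3: 2·t ≡ 0 (mod 3).
    The inverse of 2 mod 3 is 2 (since 2·2 = 4 = 1·3 + 1), so t ≡ 2·0 = 0 ≡ 0 (mod 3).
    Then x = 13 + 17·0 = 13, valid modulo lcm(17, 3) = 51: x ≡ 13 (mod 51).
  Combine with x ≡ 6 (mod 19); new modulus lcm = 969.
    Write x = 13 + 51·t and substitute into x ≡ 6 (mod 19): 51·t ≡ 6 − 13 = -7 (mod 19).
    Reduce coefficients mod 19: 13·t ≡ 12 (mod 19).
    The inverse of 13 mod 19 is 3 (since 13·3 = 39 = 2·19 + 1), so t ≡ 3·12 = 36 ≡ 17 (mod 19).
    Then x = 13 + 51·17 = 880, valid modulo lcm(51, 19) = 969: x ≡ 880 (mod 969).
  Combine with x ≡ 2 (mod 7); new modulus lcm = 6783.
    Write x = 880 + 969·t and substitute into x ≡ 2 (mod 7): 969·t ≡ 2 − 880 = -878 (mod 7).
    Reduce coefficients mod 7: 3·t ≡ 4 (mod 7).
    The inverse of 3 mod 7 is 5 (since 3·5 = 15 = 2·7 + 1), so t ≡ 5·4 = 20 ≡ 6 (mod 7).
    Then x = 880 + 969·6 = 6694, valid modulo lcm(969, 7) = 6783: x ≡ 6694 (mod 6783).
  Combine with x ≡ 2 (mod 11); new modulus lcm = 74613.
    Write x = 6694 + 6783·t and substitute into x ≡ 2 (mod 11): 6783·t ≡ 2 − 6694 = -6692 (mod 11).
    Reduce coefficients mod 11: 7·t ≡ 7 (mod 11).
    The inverse of 7 mod 11 is 8 (since 7·8 = 56 = 5·11 + 1), so t ≡ 8·7 = 56 ≡ 1 (mod 11).
    Then x = 6694 + 6783·1 = 13477, valid modulo lcm(6783, 11) = 74613: x ≡ 13477 (mod 74613).
Verify against each original: 13477 mod 17 = 13, 13477 mod 3 = 1, 13477 mod 19 = 6, 13477 mod 7 = 2, 13477 mod 11 = 2.

x ≡ 13477 (mod 74613).


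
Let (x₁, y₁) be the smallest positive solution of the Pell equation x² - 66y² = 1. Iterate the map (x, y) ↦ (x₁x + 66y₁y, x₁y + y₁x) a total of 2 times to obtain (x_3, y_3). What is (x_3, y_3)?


Step 1: Find the fundamental solution (x₁, y₁) of x² - 66y² = 1.
  Expand √66 as a continued fraction. a₀ = ⌊√66⌋ = 8; iterate m_{k+1} = d_k·a_k − m_k, d_{k+1} = (66 − m_{k+1}²)/d_k, a_{k+1} = ⌊(a₀ + m_{k+1})/d_{k+1}⌋ (starting m₀ = 0, d₀ = 1), with convergents p_k = a_k·p_{k-1} + p_{k-2}, q_k = a_k·q_{k-1} + q_{k-2} (p₋₁ = 1, q₋₁ = 0):
  k = 0: a₀ = 8; p₀/q₀ = 8/1; p₀² − 66·q₀² = 64 − 66 = -2.
  k = 1: m = 8, d = 2, a = ⌊(8 + 8)/2⌋ = 8; p/q = (8·8 + 1)/(8·1 + 0) = 65/8; p² − 66·q² = 4225 − 4224 = 1.
  The first convergent with p² − 66·q² = 1 gives the fundamental solution (x₁, y₁) = (65, 8).
Step 2: Apply the recurrence (x_{n+1}, y_{n+1}) = (x₁x_n + 66y₁y_n, x₁y_n + y₁x_n) repeatedly.
  From (x_1, y_1) = (65, 8): x_2 = 65·65 + 66·8·8 = 8449; y_2 = 65·8 + 8·65 = 1040.
  From (x_2, y_2) = (8449, 1040): x_3 = 65·8449 + 66·8·1040 = 1098305; y_3 = 65·1040 + 8·8449 = 135192.
Step 3: Verify x_3² - 66·y_3² = 1206273873025 - 1206273873024 = 1 (should be 1). ✓

(x_1, y_1) = (65, 8); (x_3, y_3) = (1098305, 135192).


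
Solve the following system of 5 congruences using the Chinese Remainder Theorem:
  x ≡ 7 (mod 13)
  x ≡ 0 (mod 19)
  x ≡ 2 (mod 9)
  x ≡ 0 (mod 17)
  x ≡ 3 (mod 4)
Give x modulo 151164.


Product of moduli M = 13 · 19 · 9 · 17 · 4 = 151164.
Merge one congruence at a time:
  Start: x ≡ 7 (mod 13).
  Combine with x ≡ 0 (mod 19); new modulus lcm = 247.
    Write x = 7 + 13·t and substitute into x ≡ 0 (mod 19): 13·t ≡ 0 − 7 = -7 (mod 19).
    Reduce coefficients mod 19: 13·t ≡ 12 (mod 19).
    The inverse of 13 mod 19 is 3 (since 13·3 = 39 = 2·19 + 1), so t ≡ 3·12 = 36 ≡ 17 (mod 19).
    Then x = 7 + 13·17 = 228, valid modulo lcm(13, 19) = 247: x ≡ 228 (mod 247).
  Combine with x ≡ 2 (mod 9); new modulus lcm = 2223.
    Write x = 228 + 247·t and substitute into x ≡ 2 (mod 9): 247·t ≡ 2 − 228 = -226 (mod 9).
    Reduce coefficients mod 9: 4·t ≡ 8 (mod 9).
    The inverse of 4 mod 9 is 7 (since 4·7 = 28 = 3·9 + 1), so t ≡ 7·8 = 56 ≡ 2 (mod 9).
    Then x = 228 + 247·2 = 722, valid modulo lcm(247, 9) = 2223: x ≡ 722 (mod 2223).
  Combine with x ≡ 0 (mod 17); new modulus lcm = 37791.
    Write x = 722 + 2223·t and substitute into x ≡ 0 (mod 17): 2223·t ≡ 0 − 722 = -722 (mod 17).
    Reduce coefficients mod 17: 13·t ≡ 9 (mod 17).
    The inverse of 13 mod 17 is 4 (since 13·4 = 52 = 3·17 + 1), so t ≡ 4·9 = 36 ≡ 2 (mod 17).
    Then x = 722 + 2223·2 = 5168, valid modulo lcm(2223, 17) = 37791: x ≡ 5168 (mod 37791).
  Combine with x ≡ 3 (mod 4); new modulus lcm = 151164.
    Write x = 5168 + 37791·t and substitute into x ≡ 3 (mod 4): 37791·t ≡ 3 − 5168 = -5165 (mod 4).
    Reduce coefficients mod 4: 3·t ≡ 3 (mod 4).
    The inverse of 3 mod 4 is 3 (since 3·3 = 9 = 2·4 + 1), so t ≡ 3·3 = 9 ≡ 1 (mod 4).
    Then x = 5168 + 37791·1 = 42959, valid modulo lcm(37791, 4) = 151164: x ≡ 42959 (mod 151164).
Verify against each original: 42959 mod 13 = 7, 42959 mod 19 = 0, 42959 mod 9 = 2, 42959 mod 17 = 0, 42959 mod 4 = 3.

x ≡ 42959 (mod 151164).


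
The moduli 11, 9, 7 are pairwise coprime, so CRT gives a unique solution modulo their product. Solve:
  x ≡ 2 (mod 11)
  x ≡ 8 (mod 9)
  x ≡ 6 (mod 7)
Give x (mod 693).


Moduli 11, 9, 7 are pairwise coprime; by CRT there is a unique solution modulo M = 11 · 9 · 7 = 693.
Solve pairwise, accumulating the modulus:
  Start with x ≡ 2 (mod 11).
  Combine with x ≡ 8 (mod 9): since gcd(11, 9) = 1, we get a unique residue mod 99.
    Write x = 2 + 11·t and substitute into x ≡ 8 (mod 9): 11·t ≡ 8 − 2 = 6 (mod 9).
    Reduce coefficients mod 9: 2·t ≡ 6 (mod 9).
    The inverse of 2 mod 9 is 5 (since 2·5 = 10 = 1·9 + 1), so t ≡ 5·6 = 30 ≡ 3 (mod 9).
    Then x = 2 + 11·3 = 35, valid modulo lcm(11, 9) = 99: x ≡ 35 (mod 99).
  Combine with x ≡ 6 (mod 7): since gcd(99, 7) = 1, we get a unique residue mod 693.
    Write x = 35 + 99·t and substitute into x ≡ 6 (mod 7): 99·t ≡ 6 − 35 = -29 (mod 7).
    Reduce coefficients mod 7: 1·t ≡ 6 (mod 7).
    So t ≡ 6 (mod 7).
    Then x = 35 + 99·6 = 629, valid modulo lcm(99, 7) = 693: x ≡ 629 (mod 693).
Verify: 629 mod 11 = 2 ✓, 629 mod 9 = 8 ✓, 629 mod 7 = 6 ✓.

x ≡ 629 (mod 693).


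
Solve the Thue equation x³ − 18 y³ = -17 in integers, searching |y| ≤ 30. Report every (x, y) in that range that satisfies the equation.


The equation is x³ - 18y³ = -17. For fixed y, x³ = 18·y³ − 17, so a solution requires the RHS to be a perfect cube.
Strategy: iterate y from -30 to 30, compute RHS = 18·y³ − 17, and check whether it is a (positive or negative) perfect cube.
Check small values of y:
  y = 0: RHS = -17 is not a perfect cube.
  y = 1: RHS = 1 = (1)³ ⇒ x = 1 works.
  y = -1: RHS = -35 is not a perfect cube.
  y = 2: RHS = 127 is not a perfect cube.
  y = -2: RHS = -161 is not a perfect cube.
  y = 3: RHS = 469 is not a perfect cube.
  y = -3: RHS = -503 is not a perfect cube.
Continuing the search up to |y| = 30 finds no further solutions beyond those listed.
Collected solutions: (1, 1).

Solutions (with |y| ≤ 30): (1, 1).


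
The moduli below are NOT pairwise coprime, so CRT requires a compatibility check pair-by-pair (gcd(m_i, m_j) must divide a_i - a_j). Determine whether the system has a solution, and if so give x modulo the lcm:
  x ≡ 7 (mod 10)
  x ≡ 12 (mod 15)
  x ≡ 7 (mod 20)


Moduli 10, 15, 20 are not pairwise coprime, so CRT works modulo lcm(m_i) when all pairwise compatibility conditions hold.
Pairwise compatibility: gcd(m_i, m_j) must divide a_i - a_j for every pair.
Merge one congruence at a time:
  Start: x ≡ 7 (mod 10).
  Combine with x ≡ 12 (mod 15): gcd(10, 15) = 5; 12 - 7 = 5, which IS divisible by 5, so compatible.
    Write x = 7 + 10·t and substitute into x ≡ 12 (mod 15): 10·t ≡ 12 − 7 = 5 (mod 15).
    Divide the congruence (and modulus) by g = 5: 2·t ≡ 1 (mod 3).
    The inverse of 2 mod 3 is 2 (since 2·2 = 4 = 1·3 + 1), so t ≡ 2·1 = 2 ≡ 2 (mod 3).
    Then x = 7 + 10·2 = 27, valid modulo lcm(10, 15) = 30: x ≡ 27 (mod 30).
  Combine with x ≡ 7 (mod 20): gcd(30, 20) = 10; 7 - 27 = -20, which IS divisible by 10, so compatible.
    Write x = 27 + 30·t and substitute into x ≡ 7 (mod 20): 30·t ≡ 7 − 27 = -20 (mod 20).
    Divide the congruence (and modulus) by g = 10: 3·t ≡ -2 (mod 2).
    Reduce coefficients mod 2: 1·t ≡ 0 (mod 2).
    So t ≡ 0 (mod 2).
    Then x = 27 + 30·0 = 27, valid modulo lcm(30, 20) = 60: x ≡ 27 (mod 60).
Verify: 27 mod 10 = 7, 27 mod 15 = 12, 27 mod 20 = 7.

x ≡ 27 (mod 60).


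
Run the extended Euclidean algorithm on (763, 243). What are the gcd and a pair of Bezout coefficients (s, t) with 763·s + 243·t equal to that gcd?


Euclidean algorithm on (763, 243) — divide until remainder is 0:
  763 = 3 · 243 + 34
  243 = 7 · 34 + 5
  34 = 6 · 5 + 4
  5 = 1 · 4 + 1
  4 = 4 · 1 + 0
gcd(763, 243) = 1.
Track Bezout coefficients alongside the remainders: start with r₀ = 763 = a·1 + b·0 (s = 1, t = 0) and r₁ = 243 = a·0 + b·1 (s = 0, t = 1); each new remainder r_{k+1} = r_{k-1} − q_k·r_k inherits s_{k+1} = s_{k-1} − q_k·s_k, t_{k+1} = t_{k-1} − q_k·t_k, so r_k = a·s_k + b·t_k at every step:
  q = 3: r = 34, s = 1 − 3·0 = 1, t = 0 − 3·1 = -3  (check: 763·1 + 243·(-3) = 34)
  q = 7: r = 5, s = 0 − 7·1 = -7, t = 1 − 7·(-3) = 22  (check: 763·(-7) + 243·22 = 5)
  q = 6: r = 4, s = 1 − 6·(-7) = 43, t = -3 − 6·22 = -135  (check: 763·43 + 243·(-135) = 4)
  q = 1: r = 1, s = -7 − 1·43 = -50, t = 22 − 1·(-135) = 157  (check: 763·(-50) + 243·157 = 1)
The row with r = 1 (the gcd) gives the Bezout coefficients s = -50, t = 157.
Result: 763 · (-50) + 243 · (157) = 1.

gcd(763, 243) = 1; s = -50, t = 157 (check: 763·(-50) + 243·157 = 1).


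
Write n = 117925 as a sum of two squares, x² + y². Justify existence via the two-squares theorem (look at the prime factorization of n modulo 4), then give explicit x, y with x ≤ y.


Step 1: Factor n = 117925 = 5^2 · 53 · 89.
Step 2: Check the mod-4 condition on each prime factor: 5 ≡ 1 (mod 4), exponent 2; 53 ≡ 1 (mod 4), exponent 1; 89 ≡ 1 (mod 4), exponent 1.
All primes ≡ 3 (mod 4) appear to even exponent (or don't appear), so by the two-squares theorem n IS expressible as a sum of two squares.
Step 3: Build a representation. Group n = k² · m with k = 5 and m = 53 · 89 = 4717 (a product of primes ≡ 1 (mod 4)); a representation of m scales to one of n via (k·x)² + (k·y)² = k²(x² + y²). Each prime p ≡ 1 (mod 4) is itself a sum of two squares; find a² by testing p − a² for a perfect square:
  53: 53 − 1² = 52, 53 − 2² = 49 = 7² ⇒ 53 = 2² + 7².
  89: 89 − 1² = 88, 89 − 2² = 85, 89 − 3² = 80, 89 − 4² = 73, 89 − 5² = 64 = 8² ⇒ 89 = 5² + 8².
  Combine using the Brahmagupta–Fibonacci identity (a² + b²)(c² + d²) = (ac − bd)² + (ad + bc)² = (ac + bd)² + (ad − bc)²:
  53 · 89 = 4717: from (2² + 7²)(5² + 8²), take (2·5 − 7·8, 2·8 + 7·5) = (10 − 56, 16 + 35) = (-46, 51); dropping signs (only squares matter) gives (46, 51); check 46² + 51² = 2116 + 2601 = 4717 ✓.
  Scale by k = 5: (5·46, 5·51) = (230, 255).
Step 4: Order so x ≤ y and verify: 230² + 255² = 52900 + 65025 = 117925 = n. ✓

n = 117925 = 230² + 255² (one valid representation with x ≤ y).


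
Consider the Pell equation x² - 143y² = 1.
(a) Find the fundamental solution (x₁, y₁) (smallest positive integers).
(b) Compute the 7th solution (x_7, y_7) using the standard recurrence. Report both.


Step 1: Find the fundamental solution (x₁, y₁) of x² - 143y² = 1.
  Expand √143 as a continued fraction. a₀ = ⌊√143⌋ = 11; iterate m_{k+1} = d_k·a_k − m_k, d_{k+1} = (143 − m_{k+1}²)/d_k, a_{k+1} = ⌊(a₀ + m_{k+1})/d_{k+1}⌋ (starting m₀ = 0, d₀ = 1), with convergents p_k = a_k·p_{k-1} + p_{k-2}, q_k = a_k·q_{k-1} + q_{k-2} (p₋₁ = 1, q₋₁ = 0):
  k = 0: a₀ = 11; p₀/q₀ = 11/1; p₀² − 143·q₀² = 121 − 143 = -22.
  k = 1: m = 11, d = 22, a = ⌊(11 + 11)/22⌋ = 1; p/q = (1·11 + 1)/(1·1 + 0) = 12/1; p² − 143·q² = 144 − 143 = 1.
  The first convergent with p² − 143·q² = 1 gives the fundamental solution (x₁, y₁) = (12, 1).
Step 2: Apply the recurrence (x_{n+1}, y_{n+1}) = (x₁x_n + 143y₁y_n, x₁y_n + y₁x_n) repeatedly.
  From (x_1, y_1) = (12, 1): x_2 = 12·12 + 143·1·1 = 287; y_2 = 12·1 + 1·12 = 24.
  From (x_2, y_2) = (287, 24): x_3 = 12·287 + 143·1·24 = 6876; y_3 = 12·24 + 1·287 = 575.
  From (x_3, y_3) = (6876, 575): x_4 = 12·6876 + 143·1·575 = 164737; y_4 = 12·575 + 1·6876 = 13776.
  From (x_4, y_4) = (164737, 13776): x_5 = 12·164737 + 143·1·13776 = 3946812; y_5 = 12·13776 + 1·164737 = 330049.
  From (x_5, y_5) = (3946812, 330049): x_6 = 12·3946812 + 143·1·330049 = 94558751; y_6 = 12·330049 + 1·3946812 = 7907400.
  From (x_6, y_6) = (94558751, 7907400): x_7 = 12·94558751 + 143·1·7907400 = 2265463212; y_7 = 12·7907400 + 1·94558751 = 189447551.
Step 3: Verify x_7² - 143·y_7² = 5132323564925356944 - 5132323564925356943 = 1 (should be 1). ✓

(x_1, y_1) = (12, 1); (x_7, y_7) = (2265463212, 189447551).


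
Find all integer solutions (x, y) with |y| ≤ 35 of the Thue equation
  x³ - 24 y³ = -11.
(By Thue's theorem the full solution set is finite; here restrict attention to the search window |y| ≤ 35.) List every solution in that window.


The equation is x³ - 24y³ = -11. For fixed y, x³ = 24·y³ − 11, so a solution requires the RHS to be a perfect cube.
Strategy: iterate y from -35 to 35, compute RHS = 24·y³ − 11, and check whether it is a (positive or negative) perfect cube.
Check small values of y:
  y = 0: RHS = -11 is not a perfect cube.
  y = 1: RHS = 13 is not a perfect cube.
  y = -1: RHS = -35 is not a perfect cube.
  y = 2: RHS = 181 is not a perfect cube.
  y = -2: RHS = -203 is not a perfect cube.
  y = 3: RHS = 637 is not a perfect cube.
  y = -3: RHS = -659 is not a perfect cube.
Continuing the search up to |y| = 35 finds no solutions either.
No (x, y) in the scanned range satisfies the equation.

No integer solutions with |y| ≤ 35.


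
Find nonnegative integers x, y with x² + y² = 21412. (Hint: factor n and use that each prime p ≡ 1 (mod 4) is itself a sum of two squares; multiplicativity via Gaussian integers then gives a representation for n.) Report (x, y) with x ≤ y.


Step 1: Factor n = 21412 = 2^2 · 53 · 101.
Step 2: Check the mod-4 condition on each prime factor: 2 = 2 (special); 53 ≡ 1 (mod 4), exponent 1; 101 ≡ 1 (mod 4), exponent 1.
All primes ≡ 3 (mod 4) appear to even exponent (or don't appear), so by the two-squares theorem n IS expressible as a sum of two squares.
Step 3: Build a representation. Group n = k² · m with k = 2 and m = 53 · 101 = 5353 (a product of primes ≡ 1 (mod 4)); a representation of m scales to one of n via (k·x)² + (k·y)² = k²(x² + y²). Each prime p ≡ 1 (mod 4) is itself a sum of two squares; find a² by testing p − a² for a perfect square:
  53: 53 − 1² = 52, 53 − 2² = 49 = 7² ⇒ 53 = 2² + 7².
  101: 101 − 1² = 100 = 10² ⇒ 101 = 1² + 10².
  Combine using the Brahmagupta–Fibonacci identity (a² + b²)(c² + d²) = (ac − bd)² + (ad + bc)² = (ac + bd)² + (ad − bc)²:
  53 · 101 = 5353: from (2² + 7²)(1² + 10²), take (2·1 − 7·10, 2·10 + 7·1) = (2 − 70, 20 + 7) = (-68, 27); dropping signs (only squares matter) gives (68, 27); check 68² + 27² = 4624 + 729 = 5353 ✓.
  Scale by k = 2: (2·68, 2·27) = (136, 54).
Step 4: Order so x ≤ y and verify: 54² + 136² = 2916 + 18496 = 21412 = n. ✓

n = 21412 = 54² + 136² (one valid representation with x ≤ y).


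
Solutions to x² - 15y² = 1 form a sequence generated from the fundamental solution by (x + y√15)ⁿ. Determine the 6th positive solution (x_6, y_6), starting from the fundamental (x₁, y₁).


Step 1: Find the fundamental solution (x₁, y₁) of x² - 15y² = 1.
  Expand √15 as a continued fraction. a₀ = ⌊√15⌋ = 3; iterate m_{k+1} = d_k·a_k − m_k, d_{k+1} = (15 − m_{k+1}²)/d_k, a_{k+1} = ⌊(a₀ + m_{k+1})/d_{k+1}⌋ (starting m₀ = 0, d₀ = 1), with convergents p_k = a_k·p_{k-1} + p_{k-2}, q_k = a_k·q_{k-1} + q_{k-2} (p₋₁ = 1, q₋₁ = 0):
  k = 0: a₀ = 3; p₀/q₀ = 3/1; p₀² − 15·q₀² = 9 − 15 = -6.
  k = 1: m = 3, d = 6, a = ⌊(3 + 3)/6⌋ = 1; p/q = (1·3 + 1)/(1·1 + 0) = 4/1; p² − 15·q² = 16 − 15 = 1.
  The first convergent with p² − 15·q² = 1 gives the fundamental solution (x₁, y₁) = (4, 1).
Step 2: Apply the recurrence (x_{n+1}, y_{n+1}) = (x₁x_n + 15y₁y_n, x₁y_n + y₁x_n) repeatedly.
  From (x_1, y_1) = (4, 1): x_2 = 4·4 + 15·1·1 = 31; y_2 = 4·1 + 1·4 = 8.
  From (x_2, y_2) = (31, 8): x_3 = 4·31 + 15·1·8 = 244; y_3 = 4·8 + 1·31 = 63.
  From (x_3, y_3) = (244, 63): x_4 = 4·244 + 15·1·63 = 1921; y_4 = 4·63 + 1·244 = 496.
  From (x_4, y_4) = (1921, 496): x_5 = 4·1921 + 15·1·496 = 15124; y_5 = 4·496 + 1·1921 = 3905.
  From (x_5, y_5) = (15124, 3905): x_6 = 4·15124 + 15·1·3905 = 119071; y_6 = 4·3905 + 1·15124 = 30744.
Step 3: Verify x_6² - 15·y_6² = 14177903041 - 14177903040 = 1 (should be 1). ✓

(x_1, y_1) = (4, 1); (x_6, y_6) = (119071, 30744).


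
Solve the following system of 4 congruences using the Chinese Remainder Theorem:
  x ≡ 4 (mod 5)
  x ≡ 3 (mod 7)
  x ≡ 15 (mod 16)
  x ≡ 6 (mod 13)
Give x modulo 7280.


Product of moduli M = 5 · 7 · 16 · 13 = 7280.
Merge one congruence at a time:
  Start: x ≡ 4 (mod 5).
  Combine with x ≡ 3 (mod 7); new modulus lcm = 35.
    Write x = 4 + 5·t and substitute into x ≡ 3 (mod 7): 5·t ≡ 3 − 4 = -1 (mod 7).
    Reduce coefficients mod 7: 5·t ≡ 6 (mod 7).
    The inverse of 5 mod 7 is 3 (since 5·3 = 15 = 2·7 + 1), so t ≡ 3·6 = 18 ≡ 4 (mod 7).
    Then x = 4 + 5·4 = 24, valid modulo lcm(5, 7) = 35: x ≡ 24 (mod 35).
  Combine with x ≡ 15 (mod 16); new modulus lcm = 560.
    Write x = 24 + 35·t and substitute into x ≡ 15 (mod 16): 35·t ≡ 15 − 24 = -9 (mod 16).
    Reduce coefficients mod 16: 3·t ≡ 7 (mod 16).
    The inverse of 3 mod 16 is 11 (since 3·11 = 33 = 2·16 + 1), so t ≡ 11·7 = 77 ≡ 13 (mod 16).
    Then x = 24 + 35·13 = 479, valid modulo lcm(35, 16) = 560: x ≡ 479 (mod 560).
  Combine with x ≡ 6 (mod 13); new modulus lcm = 7280.
    Write x = 479 + 560·t and substitute into x ≡ 6 (mod 13): 560·t ≡ 6 − 479 = -473 (mod 13).
    Reduce coefficients mod 13: 1·t ≡ 8 (mod 13).
    So t ≡ 8 (mod 13).
    Then x = 479 + 560·8 = 4959, valid modulo lcm(560, 13) = 7280: x ≡ 4959 (mod 7280).
Verify against each original: 4959 mod 5 = 4, 4959 mod 7 = 3, 4959 mod 16 = 15, 4959 mod 13 = 6.

x ≡ 4959 (mod 7280).


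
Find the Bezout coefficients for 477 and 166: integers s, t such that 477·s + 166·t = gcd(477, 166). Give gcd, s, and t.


Euclidean algorithm on (477, 166) — divide until remainder is 0:
  477 = 2 · 166 + 145
  166 = 1 · 145 + 21
  145 = 6 · 21 + 19
  21 = 1 · 19 + 2
  19 = 9 · 2 + 1
  2 = 2 · 1 + 0
gcd(477, 166) = 1.
Track Bezout coefficients alongside the remainders: start with r₀ = 477 = a·1 + b·0 (s = 1, t = 0) and r₁ = 166 = a·0 + b·1 (s = 0, t = 1); each new remainder r_{k+1} = r_{k-1} − q_k·r_k inherits s_{k+1} = s_{k-1} − q_k·s_k, t_{k+1} = t_{k-1} − q_k·t_k, so r_k = a·s_k + b·t_k at every step:
  q = 2: r = 145, s = 1 − 2·0 = 1, t = 0 − 2·1 = -2  (check: 477·1 + 166·(-2) = 145)
  q = 1: r = 21, s = 0 − 1·1 = -1, t = 1 − 1·(-2) = 3  (check: 477·(-1) + 166·3 = 21)
  q = 6: r = 19, s = 1 − 6·(-1) = 7, t = -2 − 6·3 = -20  (check: 477·7 + 166·(-20) = 19)
  q = 1: r = 2, s = -1 − 1·7 = -8, t = 3 − 1·(-20) = 23  (check: 477·(-8) + 166·23 = 2)
  q = 9: r = 1, s = 7 − 9·(-8) = 79, t = -20 − 9·23 = -227  (check: 477·79 + 166·(-227) = 1)
The row with r = 1 (the gcd) gives the Bezout coefficients s = 79, t = -227.
Result: 477 · (79) + 166 · (-227) = 1.

gcd(477, 166) = 1; s = 79, t = -227 (check: 477·79 + 166·(-227) = 1).


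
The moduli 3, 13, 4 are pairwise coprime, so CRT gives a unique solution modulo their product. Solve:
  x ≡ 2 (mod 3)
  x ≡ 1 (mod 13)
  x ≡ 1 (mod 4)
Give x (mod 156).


Moduli 3, 13, 4 are pairwise coprime; by CRT there is a unique solution modulo M = 3 · 13 · 4 = 156.
Solve pairwise, accumulating the modulus:
  Start with x ≡ 2 (mod 3).
  Combine with x ≡ 1 (mod 13): since gcd(3, 13) = 1, we get a unique residue mod 39.
    Write x = 2 + 3·t and substitute into x ≡ 1 (mod 13): 3·t ≡ 1 − 2 = -1 (mod 13).
    Reduce coefficients mod 13: 3·t ≡ 12 (mod 13).
    The inverse of 3 mod 13 is 9 (since 3·9 = 27 = 2·13 + 1), so t ≡ 9·12 = 108 ≡ 4 (mod 13).
    Then x = 2 + 3·4 = 14, valid modulo lcm(3, 13) = 39: x ≡ 14 (mod 39).
  Combine with x ≡ 1 (mod 4): since gcd(39, 4) = 1, we get a unique residue mod 156.
    Write x = 14 + 39·t and substitute into x ≡ 1 (mod 4): 39·t ≡ 1 − 14 = -13 (mod 4).
    Reduce coefficients mod 4: 3·t ≡ 3 (mod 4).
    The inverse of 3 mod 4 is 3 (since 3·3 = 9 = 2·4 + 1), so t ≡ 3·3 = 9 ≡ 1 (mod 4).
    Then x = 14 + 39·1 = 53, valid modulo lcm(39, 4) = 156: x ≡ 53 (mod 156).
Verify: 53 mod 3 = 2 ✓, 53 mod 13 = 1 ✓, 53 mod 4 = 1 ✓.

x ≡ 53 (mod 156).


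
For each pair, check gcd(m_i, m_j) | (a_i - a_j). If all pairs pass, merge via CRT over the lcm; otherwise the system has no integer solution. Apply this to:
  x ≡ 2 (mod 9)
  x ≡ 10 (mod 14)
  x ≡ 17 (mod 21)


Moduli 9, 14, 21 are not pairwise coprime, so CRT works modulo lcm(m_i) when all pairwise compatibility conditions hold.
Pairwise compatibility: gcd(m_i, m_j) must divide a_i - a_j for every pair.
Merge one congruence at a time:
  Start: x ≡ 2 (mod 9).
  Combine with x ≡ 10 (mod 14): gcd(9, 14) = 1; 10 - 2 = 8, which IS divisible by 1, so compatible.
    Write x = 2 + 9·t and substitute into x ≡ 10 (mod 14): 9·t ≡ 10 − 2 = 8 (mod 14).
    The inverse of 9 mod 14 is 11 (since 9·11 = 99 = 7·14 + 1), so t ≡ 11·8 = 88 ≡ 4 (mod 14).
    Then x = 2 + 9·4 = 38, valid modulo lcm(9, 14) = 126: x ≡ 38 (mod 126).
  Combine with x ≡ 17 (mod 21): gcd(126, 21) = 21; 17 - 38 = -21, which IS divisible by 21, so compatible.
    Write x = 38 + 126·t and substitute into x ≡ 17 (mod 21): 126·t ≡ 17 − 38 = -21 (mod 21).
    Divide the congruence (and modulus) by g = 21: 6·t ≡ -1 (mod 1).
    Modulo 1 every t works; take t = 0.
    Then x = 38 + 126·0 = 38, valid modulo lcm(126, 21) = 126: x ≡ 38 (mod 126).
Verify: 38 mod 9 = 2, 38 mod 14 = 10, 38 mod 21 = 17.

x ≡ 38 (mod 126).


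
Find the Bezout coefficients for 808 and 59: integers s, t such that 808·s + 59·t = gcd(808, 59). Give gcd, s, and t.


Euclidean algorithm on (808, 59) — divide until remainder is 0:
  808 = 13 · 59 + 41
  59 = 1 · 41 + 18
  41 = 2 · 18 + 5
  18 = 3 · 5 + 3
  5 = 1 · 3 + 2
  3 = 1 · 2 + 1
  2 = 2 · 1 + 0
gcd(808, 59) = 1.
Track Bezout coefficients alongside the remainders: start with r₀ = 808 = a·1 + b·0 (s = 1, t = 0) and r₁ = 59 = a·0 + b·1 (s = 0, t = 1); each new remainder r_{k+1} = r_{k-1} − q_k·r_k inherits s_{k+1} = s_{k-1} − q_k·s_k, t_{k+1} = t_{k-1} − q_k·t_k, so r_k = a·s_k + b·t_k at every step:
  q = 13: r = 41, s = 1 − 13·0 = 1, t = 0 − 13·1 = -13  (check: 808·1 + 59·(-13) = 41)
  q = 1: r = 18, s = 0 − 1·1 = -1, t = 1 − 1·(-13) = 14  (check: 808·(-1) + 59·14 = 18)
  q = 2: r = 5, s = 1 − 2·(-1) = 3, t = -13 − 2·14 = -41  (check: 808·3 + 59·(-41) = 5)
  q = 3: r = 3, s = -1 − 3·3 = -10, t = 14 − 3·(-41) = 137  (check: 808·(-10) + 59·137 = 3)
  q = 1: r = 2, s = 3 − 1·(-10) = 13, t = -41 − 1·137 = -178  (check: 808·13 + 59·(-178) = 2)
  q = 1: r = 1, s = -10 − 1·13 = -23, t = 137 − 1·(-178) = 315  (check: 808·(-23) + 59·315 = 1)
The row with r = 1 (the gcd) gives the Bezout coefficients s = -23, t = 315.
Result: 808 · (-23) + 59 · (315) = 1.

gcd(808, 59) = 1; s = -23, t = 315 (check: 808·(-23) + 59·315 = 1).


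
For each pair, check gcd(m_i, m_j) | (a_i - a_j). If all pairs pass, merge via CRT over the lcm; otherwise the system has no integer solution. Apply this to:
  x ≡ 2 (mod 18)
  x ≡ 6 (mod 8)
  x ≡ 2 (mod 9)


Moduli 18, 8, 9 are not pairwise coprime, so CRT works modulo lcm(m_i) when all pairwise compatibility conditions hold.
Pairwise compatibility: gcd(m_i, m_j) must divide a_i - a_j for every pair.
Merge one congruence at a time:
  Start: x ≡ 2 (mod 18).
  Combine with x ≡ 6 (mod 8): gcd(18, 8) = 2; 6 - 2 = 4, which IS divisible by 2, so compatible.
    Write x = 2 + 18·t and substitute into x ≡ 6 (mod 8): 18·t ≡ 6 − 2 = 4 (mod 8).
    Divide the congruence (and modulus) by g = 2: 9·t ≡ 2 (mod 4).
    Reduce coefficients mod 4: 1·t ≡ 2 (mod 4).
    So t ≡ 2 (mod 4).
    Then x = 2 + 18·2 = 38, valid modulo lcm(18, 8) = 72: x ≡ 38 (mod 72).
  Combine with x ≡ 2 (mod 9): gcd(72, 9) = 9; 2 - 38 = -36, which IS divisible by 9, so compatible.
    Write x = 38 + 72·t and substitute into x ≡ 2 (mod 9): 72·t ≡ 2 − 38 = -36 (mod 9).
    Divide the congruence (and modulus) by g = 9: 8·t ≡ -4 (mod 1).
    Modulo 1 every t works; take t = 0.
    Then x = 38 + 72·0 = 38, valid modulo lcm(72, 9) = 72: x ≡ 38 (mod 72).
Verify: 38 mod 18 = 2, 38 mod 8 = 6, 38 mod 9 = 2.

x ≡ 38 (mod 72).


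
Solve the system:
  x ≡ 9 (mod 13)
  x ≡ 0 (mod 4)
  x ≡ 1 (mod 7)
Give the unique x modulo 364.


Moduli 13, 4, 7 are pairwise coprime; by CRT there is a unique solution modulo M = 13 · 4 · 7 = 364.
Solve pairwise, accumulating the modulus:
  Start with x ≡ 9 (mod 13).
  Combine with x ≡ 0 (mod 4): since gcd(13, 4) = 1, we get a unique residue mod 52.
    Write x = 9 + 13·t and substitute into x ≡ 0 (mod 4): 13·t ≡ 0 − 9 = -9 (mod 4).
    Reduce coefficients mod 4: 1·t ≡ 3 (mod 4).
    So t ≡ 3 (mod 4).
    Then x = 9 + 13·3 = 48, valid modulo lcm(13, 4) = 52: x ≡ 48 (mod 52).
  Combine with x ≡ 1 (mod 7): since gcd(52, 7) = 1, we get a unique residue mod 364.
    Write x = 48 + 52·t and substitute into x ≡ 1 (mod 7): 52·t ≡ 1 − 48 = -47 (mod 7).
    Reduce coefficients mod 7: 3·t ≡ 2 (mod 7).
    The inverse of 3 mod 7 is 5 (since 3·5 = 15 = 2·7 + 1), so t ≡ 5·2 = 10 ≡ 3 (mod 7).
    Then x = 48 + 52·3 = 204, valid modulo lcm(52, 7) = 364: x ≡ 204 (mod 364).
Verify: 204 mod 13 = 9 ✓, 204 mod 4 = 0 ✓, 204 mod 7 = 1 ✓.

x ≡ 204 (mod 364).


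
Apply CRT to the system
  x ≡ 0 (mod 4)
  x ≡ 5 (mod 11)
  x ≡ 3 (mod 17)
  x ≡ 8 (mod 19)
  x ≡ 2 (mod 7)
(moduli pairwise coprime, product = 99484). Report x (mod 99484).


Product of moduli M = 4 · 11 · 17 · 19 · 7 = 99484.
Merge one congruence at a time:
  Start: x ≡ 0 (mod 4).
  Combine with x ≡ 5 (mod 11); new modulus lcm = 44.
    Write x = 0 + 4·t and substitute into x ≡ 5 (mod 11): 4·t ≡ 5 − 0 = 5 (mod 11).
    The inverse of 4 mod 11 is 3 (since 4·3 = 12 = 1·11 + 1), so t ≡ 3·5 = 15 ≡ 4 (mod 11).
    Then x = 0 + 4·4 = 16, valid modulo lcm(4, 11) = 44: x ≡ 16 (mod 44).
  Combine with x ≡ 3 (mod 17); new modulus lcm = 748.
    Write x = 16 + 44·t and substitute into x ≡ 3 (mod 17): 44·t ≡ 3 − 16 = -13 (mod 17).
    Reduce coefficients mod 17: 10·t ≡ 4 (mod 17).
    The inverse of 10 mod 17 is 12 (since 10·12 = 120 = 7·17 + 1), so t ≡ 12·4 = 48 ≡ 14 (mod 17).
    Then x = 16 + 44·14 = 632, valid modulo lcm(44, 17) = 748: x ≡ 632 (mod 748).
  Combine with x ≡ 8 (mod 19); new modulus lcm = 14212.
    Write x = 632 + 748·t and substitute into x ≡ 8 (mod 19): 748·t ≡ 8 − 632 = -624 (mod 19).
    Reduce coefficients mod 19: 7·t ≡ 3 (mod 19).
    The inverse of 7 mod 19 is 11 (since 7·11 = 77 = 4·19 + 1), so t ≡ 11·3 = 33 ≡ 14 (mod 19).
    Then x = 632 + 748·14 = 11104, valid modulo lcm(748, 19) = 14212: x ≡ 11104 (mod 14212).
  Combine with x ≡ 2 (mod 7); new modulus lcm = 99484.
    Write x = 11104 + 14212·t and substitute into x ≡ 2 (mod 7): 14212·t ≡ 2 − 11104 = -11102 (mod 7).
    Reduce coefficients mod 7: 2·t ≡ 0 (mod 7).
    The inverse of 2 mod 7 is 4 (since 2·4 = 8 = 1·7 + 1), so t ≡ 4·0 = 0 ≡ 0 (mod 7).
    Then x = 11104 + 14212·0 = 11104, valid modulo lcm(14212, 7) = 99484: x ≡ 11104 (mod 99484).
Verify against each original: 11104 mod 4 = 0, 11104 mod 11 = 5, 11104 mod 17 = 3, 11104 mod 19 = 8, 11104 mod 7 = 2.

x ≡ 11104 (mod 99484).


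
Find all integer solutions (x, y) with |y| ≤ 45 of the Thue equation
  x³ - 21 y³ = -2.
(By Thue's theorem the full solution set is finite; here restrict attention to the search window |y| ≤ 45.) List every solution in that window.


The equation is x³ - 21y³ = -2. For fixed y, x³ = 21·y³ − 2, so a solution requires the RHS to be a perfect cube.
Strategy: iterate y from -45 to 45, compute RHS = 21·y³ − 2, and check whether it is a (positive or negative) perfect cube.
Check small values of y:
  y = 0: RHS = -2 is not a perfect cube.
  y = 1: RHS = 19 is not a perfect cube.
  y = -1: RHS = -23 is not a perfect cube.
  y = 2: RHS = 166 is not a perfect cube.
  y = -2: RHS = -170 is not a perfect cube.
  y = 3: RHS = 565 is not a perfect cube.
  y = -3: RHS = -569 is not a perfect cube.
Continuing the search up to |y| = 45 finds no solutions either.
No (x, y) in the scanned range satisfies the equation.

No integer solutions with |y| ≤ 45.


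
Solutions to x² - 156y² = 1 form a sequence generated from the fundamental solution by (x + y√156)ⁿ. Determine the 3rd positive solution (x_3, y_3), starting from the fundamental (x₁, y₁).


Step 1: Find the fundamental solution (x₁, y₁) of x² - 156y² = 1.
  Expand √156 as a continued fraction. a₀ = ⌊√156⌋ = 12; iterate m_{k+1} = d_k·a_k − m_k, d_{k+1} = (156 − m_{k+1}²)/d_k, a_{k+1} = ⌊(a₀ + m_{k+1})/d_{k+1}⌋ (starting m₀ = 0, d₀ = 1), with convergents p_k = a_k·p_{k-1} + p_{k-2}, q_k = a_k·q_{k-1} + q_{k-2} (p₋₁ = 1, q₋₁ = 0):
  k = 0: a₀ = 12; p₀/q₀ = 12/1; p₀² − 156·q₀² = 144 − 156 = -12.
  k = 1: m = 12, d = 12, a = ⌊(12 + 12)/12⌋ = 2; p/q = (2·12 + 1)/(2·1 + 0) = 25/2; p² − 156·q² = 625 − 624 = 1.
  The first convergent with p² − 156·q² = 1 gives the fundamental solution (x₁, y₁) = (25, 2).
Step 2: Apply the recurrence (x_{n+1}, y_{n+1}) = (x₁x_n + 156y₁y_n, x₁y_n + y₁x_n) repeatedly.
  From (x_1, y_1) = (25, 2): x_2 = 25·25 + 156·2·2 = 1249; y_2 = 25·2 + 2·25 = 100.
  From (x_2, y_2) = (1249, 100): x_3 = 25·1249 + 156·2·100 = 62425; y_3 = 25·100 + 2·1249 = 4998.
Step 3: Verify x_3² - 156·y_3² = 3896880625 - 3896880624 = 1 (should be 1). ✓

(x_1, y_1) = (25, 2); (x_3, y_3) = (62425, 4998).
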